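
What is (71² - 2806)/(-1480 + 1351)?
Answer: -745/43 ≈ -17.326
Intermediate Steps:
(71² - 2806)/(-1480 + 1351) = (5041 - 2806)/(-129) = 2235*(-1/129) = -745/43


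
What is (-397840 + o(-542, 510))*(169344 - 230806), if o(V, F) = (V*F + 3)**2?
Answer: -4696063116531638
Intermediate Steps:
o(V, F) = (3 + F*V)**2 (o(V, F) = (F*V + 3)**2 = (3 + F*V)**2)
(-397840 + o(-542, 510))*(169344 - 230806) = (-397840 + (3 + 510*(-542))**2)*(169344 - 230806) = (-397840 + (3 - 276420)**2)*(-61462) = (-397840 + (-276417)**2)*(-61462) = (-397840 + 76406357889)*(-61462) = 76405960049*(-61462) = -4696063116531638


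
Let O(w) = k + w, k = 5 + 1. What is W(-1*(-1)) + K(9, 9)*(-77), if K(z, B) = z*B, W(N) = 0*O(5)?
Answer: -6237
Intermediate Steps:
k = 6
O(w) = 6 + w
W(N) = 0 (W(N) = 0*(6 + 5) = 0*11 = 0)
K(z, B) = B*z
W(-1*(-1)) + K(9, 9)*(-77) = 0 + (9*9)*(-77) = 0 + 81*(-77) = 0 - 6237 = -6237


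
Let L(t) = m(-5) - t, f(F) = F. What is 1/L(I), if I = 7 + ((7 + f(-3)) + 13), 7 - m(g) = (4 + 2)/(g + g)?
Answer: -5/82 ≈ -0.060976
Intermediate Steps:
m(g) = 7 - 3/g (m(g) = 7 - (4 + 2)/(g + g) = 7 - 6/(2*g) = 7 - 6*1/(2*g) = 7 - 3/g)
I = 24 (I = 7 + ((7 - 3) + 13) = 7 + (4 + 13) = 7 + 17 = 24)
L(t) = 38/5 - t (L(t) = (7 - 3/(-5)) - t = (7 - 3*(-⅕)) - t = (7 + ⅗) - t = 38/5 - t)
1/L(I) = 1/(38/5 - 1*24) = 1/(38/5 - 24) = 1/(-82/5) = -5/82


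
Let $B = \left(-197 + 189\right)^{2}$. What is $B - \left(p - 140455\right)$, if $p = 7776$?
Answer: $132743$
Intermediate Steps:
$B = 64$ ($B = \left(-8\right)^{2} = 64$)
$B - \left(p - 140455\right) = 64 - \left(7776 - 140455\right) = 64 - -132679 = 64 + 132679 = 132743$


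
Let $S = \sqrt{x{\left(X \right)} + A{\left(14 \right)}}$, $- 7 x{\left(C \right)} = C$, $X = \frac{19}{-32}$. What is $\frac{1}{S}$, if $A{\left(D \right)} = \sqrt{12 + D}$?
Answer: $\frac{4 \sqrt{14}}{\sqrt{19 + 224 \sqrt{26}}} \approx 0.43921$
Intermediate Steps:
$X = - \frac{19}{32}$ ($X = 19 \left(- \frac{1}{32}\right) = - \frac{19}{32} \approx -0.59375$)
$x{\left(C \right)} = - \frac{C}{7}$
$S = \sqrt{\frac{19}{224} + \sqrt{26}}$ ($S = \sqrt{\left(- \frac{1}{7}\right) \left(- \frac{19}{32}\right) + \sqrt{12 + 14}} = \sqrt{\frac{19}{224} + \sqrt{26}} \approx 2.2768$)
$\frac{1}{S} = \frac{1}{\frac{1}{56} \sqrt{266 + 3136 \sqrt{26}}} = \frac{56}{\sqrt{266 + 3136 \sqrt{26}}}$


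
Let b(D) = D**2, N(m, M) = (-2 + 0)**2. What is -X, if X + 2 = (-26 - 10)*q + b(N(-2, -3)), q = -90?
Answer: -3254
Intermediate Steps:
N(m, M) = 4 (N(m, M) = (-2)**2 = 4)
X = 3254 (X = -2 + ((-26 - 10)*(-90) + 4**2) = -2 + (-36*(-90) + 16) = -2 + (3240 + 16) = -2 + 3256 = 3254)
-X = -1*3254 = -3254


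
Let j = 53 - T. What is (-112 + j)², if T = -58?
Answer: 1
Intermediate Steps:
j = 111 (j = 53 - 1*(-58) = 53 + 58 = 111)
(-112 + j)² = (-112 + 111)² = (-1)² = 1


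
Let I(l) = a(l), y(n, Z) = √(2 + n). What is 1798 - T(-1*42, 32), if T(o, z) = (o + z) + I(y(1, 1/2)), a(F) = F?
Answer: 1808 - √3 ≈ 1806.3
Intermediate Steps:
I(l) = l
T(o, z) = o + z + √3 (T(o, z) = (o + z) + √(2 + 1) = (o + z) + √3 = o + z + √3)
1798 - T(-1*42, 32) = 1798 - (-1*42 + 32 + √3) = 1798 - (-42 + 32 + √3) = 1798 - (-10 + √3) = 1798 + (10 - √3) = 1808 - √3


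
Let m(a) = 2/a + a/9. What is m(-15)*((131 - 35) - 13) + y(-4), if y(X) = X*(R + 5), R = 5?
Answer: -947/5 ≈ -189.40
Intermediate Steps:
y(X) = 10*X (y(X) = X*(5 + 5) = X*10 = 10*X)
m(a) = 2/a + a/9 (m(a) = 2/a + a*(⅑) = 2/a + a/9)
m(-15)*((131 - 35) - 13) + y(-4) = (2/(-15) + (⅑)*(-15))*((131 - 35) - 13) + 10*(-4) = (2*(-1/15) - 5/3)*(96 - 13) - 40 = (-2/15 - 5/3)*83 - 40 = -9/5*83 - 40 = -747/5 - 40 = -947/5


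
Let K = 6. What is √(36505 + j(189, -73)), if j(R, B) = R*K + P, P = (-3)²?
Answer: 4*√2353 ≈ 194.03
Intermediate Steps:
P = 9
j(R, B) = 9 + 6*R (j(R, B) = R*6 + 9 = 6*R + 9 = 9 + 6*R)
√(36505 + j(189, -73)) = √(36505 + (9 + 6*189)) = √(36505 + (9 + 1134)) = √(36505 + 1143) = √37648 = 4*√2353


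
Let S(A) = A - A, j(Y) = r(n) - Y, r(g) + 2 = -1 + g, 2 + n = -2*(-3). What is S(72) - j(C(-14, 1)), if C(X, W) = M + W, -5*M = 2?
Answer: -⅖ ≈ -0.40000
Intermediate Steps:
M = -⅖ (M = -⅕*2 = -⅖ ≈ -0.40000)
n = 4 (n = -2 - 2*(-3) = -2 + 6 = 4)
C(X, W) = -⅖ + W
r(g) = -3 + g (r(g) = -2 + (-1 + g) = -3 + g)
j(Y) = 1 - Y (j(Y) = (-3 + 4) - Y = 1 - Y)
S(A) = 0
S(72) - j(C(-14, 1)) = 0 - (1 - (-⅖ + 1)) = 0 - (1 - 1*⅗) = 0 - (1 - ⅗) = 0 - 1*⅖ = 0 - ⅖ = -⅖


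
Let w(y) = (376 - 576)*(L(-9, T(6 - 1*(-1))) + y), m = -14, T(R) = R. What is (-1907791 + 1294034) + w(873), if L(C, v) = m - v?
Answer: -784157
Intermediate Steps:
L(C, v) = -14 - v
w(y) = 4200 - 200*y (w(y) = (376 - 576)*((-14 - (6 - 1*(-1))) + y) = -200*((-14 - (6 + 1)) + y) = -200*((-14 - 1*7) + y) = -200*((-14 - 7) + y) = -200*(-21 + y) = 4200 - 200*y)
(-1907791 + 1294034) + w(873) = (-1907791 + 1294034) + (4200 - 200*873) = -613757 + (4200 - 174600) = -613757 - 170400 = -784157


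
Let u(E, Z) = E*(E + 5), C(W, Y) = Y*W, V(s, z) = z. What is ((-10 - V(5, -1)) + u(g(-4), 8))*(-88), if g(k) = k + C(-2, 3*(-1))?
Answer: -440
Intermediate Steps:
C(W, Y) = W*Y
g(k) = 6 + k (g(k) = k - 6*(-1) = k - 2*(-3) = k + 6 = 6 + k)
u(E, Z) = E*(5 + E)
((-10 - V(5, -1)) + u(g(-4), 8))*(-88) = ((-10 - 1*(-1)) + (6 - 4)*(5 + (6 - 4)))*(-88) = ((-10 + 1) + 2*(5 + 2))*(-88) = (-9 + 2*7)*(-88) = (-9 + 14)*(-88) = 5*(-88) = -440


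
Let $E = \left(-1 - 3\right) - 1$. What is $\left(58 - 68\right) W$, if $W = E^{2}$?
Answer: $-250$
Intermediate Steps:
$E = -5$ ($E = -4 - 1 = -5$)
$W = 25$ ($W = \left(-5\right)^{2} = 25$)
$\left(58 - 68\right) W = \left(58 - 68\right) 25 = \left(-10\right) 25 = -250$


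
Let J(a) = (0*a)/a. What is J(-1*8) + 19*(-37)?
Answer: -703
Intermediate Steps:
J(a) = 0 (J(a) = 0/a = 0)
J(-1*8) + 19*(-37) = 0 + 19*(-37) = 0 - 703 = -703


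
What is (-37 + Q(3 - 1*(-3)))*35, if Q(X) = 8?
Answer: -1015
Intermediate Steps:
(-37 + Q(3 - 1*(-3)))*35 = (-37 + 8)*35 = -29*35 = -1015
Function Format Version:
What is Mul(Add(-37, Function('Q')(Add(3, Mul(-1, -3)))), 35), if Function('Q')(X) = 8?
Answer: -1015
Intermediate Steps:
Mul(Add(-37, Function('Q')(Add(3, Mul(-1, -3)))), 35) = Mul(Add(-37, 8), 35) = Mul(-29, 35) = -1015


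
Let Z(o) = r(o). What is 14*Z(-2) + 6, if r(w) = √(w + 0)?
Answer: 6 + 14*I*√2 ≈ 6.0 + 19.799*I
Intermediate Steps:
r(w) = √w
Z(o) = √o
14*Z(-2) + 6 = 14*√(-2) + 6 = 14*(I*√2) + 6 = 14*I*√2 + 6 = 6 + 14*I*√2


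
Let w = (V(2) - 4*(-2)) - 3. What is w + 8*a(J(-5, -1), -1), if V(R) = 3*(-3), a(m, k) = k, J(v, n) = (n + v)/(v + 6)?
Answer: -12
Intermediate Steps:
J(v, n) = (n + v)/(6 + v)
V(R) = -9
w = -4 (w = (-9 - 4*(-2)) - 3 = (-9 + 8) - 3 = -1 - 3 = -4)
w + 8*a(J(-5, -1), -1) = -4 + 8*(-1) = -4 - 8 = -12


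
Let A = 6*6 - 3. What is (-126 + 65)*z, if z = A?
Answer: -2013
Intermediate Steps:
A = 33 (A = 36 - 3 = 33)
z = 33
(-126 + 65)*z = (-126 + 65)*33 = -61*33 = -2013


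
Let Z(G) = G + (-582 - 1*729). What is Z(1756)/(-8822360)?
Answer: -89/1764472 ≈ -5.0440e-5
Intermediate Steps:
Z(G) = -1311 + G (Z(G) = G + (-582 - 729) = G - 1311 = -1311 + G)
Z(1756)/(-8822360) = (-1311 + 1756)/(-8822360) = 445*(-1/8822360) = -89/1764472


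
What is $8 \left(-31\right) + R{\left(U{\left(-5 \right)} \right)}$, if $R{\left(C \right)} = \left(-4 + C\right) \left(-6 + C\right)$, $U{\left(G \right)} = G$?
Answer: $-149$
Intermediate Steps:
$R{\left(C \right)} = \left(-6 + C\right) \left(-4 + C\right)$
$8 \left(-31\right) + R{\left(U{\left(-5 \right)} \right)} = 8 \left(-31\right) + \left(24 + \left(-5\right)^{2} - -50\right) = -248 + \left(24 + 25 + 50\right) = -248 + 99 = -149$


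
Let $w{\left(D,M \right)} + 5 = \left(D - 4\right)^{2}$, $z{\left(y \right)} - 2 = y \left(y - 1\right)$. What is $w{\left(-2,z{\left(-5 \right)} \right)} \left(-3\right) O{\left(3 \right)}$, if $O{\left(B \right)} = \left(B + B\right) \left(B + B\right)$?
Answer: $-3348$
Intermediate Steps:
$z{\left(y \right)} = 2 + y \left(-1 + y\right)$ ($z{\left(y \right)} = 2 + y \left(y - 1\right) = 2 + y \left(-1 + y\right)$)
$w{\left(D,M \right)} = -5 + \left(-4 + D\right)^{2}$ ($w{\left(D,M \right)} = -5 + \left(D - 4\right)^{2} = -5 + \left(-4 + D\right)^{2}$)
$O{\left(B \right)} = 4 B^{2}$ ($O{\left(B \right)} = 2 B 2 B = 4 B^{2}$)
$w{\left(-2,z{\left(-5 \right)} \right)} \left(-3\right) O{\left(3 \right)} = \left(-5 + \left(-4 - 2\right)^{2}\right) \left(-3\right) 4 \cdot 3^{2} = \left(-5 + \left(-6\right)^{2}\right) \left(-3\right) 4 \cdot 9 = \left(-5 + 36\right) \left(-3\right) 36 = 31 \left(-3\right) 36 = \left(-93\right) 36 = -3348$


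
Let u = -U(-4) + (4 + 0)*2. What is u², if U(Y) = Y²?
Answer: 64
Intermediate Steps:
u = -8 (u = -1*(-4)² + (4 + 0)*2 = -1*16 + 4*2 = -16 + 8 = -8)
u² = (-8)² = 64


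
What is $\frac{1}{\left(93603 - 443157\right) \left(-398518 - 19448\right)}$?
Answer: $\frac{1}{146101687164} \approx 6.8445 \cdot 10^{-12}$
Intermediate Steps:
$\frac{1}{\left(93603 - 443157\right) \left(-398518 - 19448\right)} = \frac{1}{\left(-349554\right) \left(-398518 + \left(-82827 + 63379\right)\right)} = \frac{1}{\left(-349554\right) \left(-398518 - 19448\right)} = \frac{1}{\left(-349554\right) \left(-417966\right)} = \frac{1}{146101687164}$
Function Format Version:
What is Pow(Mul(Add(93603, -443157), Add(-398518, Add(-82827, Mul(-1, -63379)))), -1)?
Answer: Rational(1, 146101687164) ≈ 6.8445e-12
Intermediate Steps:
Pow(Mul(Add(93603, -443157), Add(-398518, Add(-82827, Mul(-1, -63379)))), -1) = Pow(Mul(-349554, Add(-398518, Add(-82827, 63379))), -1) = Pow(Mul(-349554, Add(-398518, -19448)), -1) = Pow(Mul(-349554, -417966), -1) = Pow(146101687164, -1) = Rational(1, 146101687164)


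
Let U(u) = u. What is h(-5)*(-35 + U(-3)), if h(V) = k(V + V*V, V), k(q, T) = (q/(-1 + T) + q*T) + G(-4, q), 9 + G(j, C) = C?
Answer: 10526/3 ≈ 3508.7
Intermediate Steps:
G(j, C) = -9 + C
k(q, T) = -9 + q + T*q + q/(-1 + T) (k(q, T) = (q/(-1 + T) + q*T) + (-9 + q) = (q/(-1 + T) + T*q) + (-9 + q) = (T*q + q/(-1 + T)) + (-9 + q) = -9 + q + T*q + q/(-1 + T))
h(V) = (9 - 9*V + V**2*(V + V**2))/(-1 + V) (h(V) = (9 - 9*V + (V + V*V)*V**2)/(-1 + V) = (9 - 9*V + (V + V**2)*V**2)/(-1 + V) = (9 - 9*V + V**2*(V + V**2))/(-1 + V))
h(-5)*(-35 + U(-3)) = ((9 + (-5)**3 + (-5)**4 - 9*(-5))/(-1 - 5))*(-35 - 3) = ((9 - 125 + 625 + 45)/(-6))*(-38) = -1/6*554*(-38) = -277/3*(-38) = 10526/3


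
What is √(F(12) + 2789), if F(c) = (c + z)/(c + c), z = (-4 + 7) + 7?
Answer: √100437/6 ≈ 52.820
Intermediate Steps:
z = 10 (z = 3 + 7 = 10)
F(c) = (10 + c)/(2*c) (F(c) = (c + 10)/(c + c) = (10 + c)/((2*c)) = (10 + c)*(1/(2*c)) = (10 + c)/(2*c))
√(F(12) + 2789) = √((½)*(10 + 12)/12 + 2789) = √((½)*(1/12)*22 + 2789) = √(11/12 + 2789) = √(33479/12) = √100437/6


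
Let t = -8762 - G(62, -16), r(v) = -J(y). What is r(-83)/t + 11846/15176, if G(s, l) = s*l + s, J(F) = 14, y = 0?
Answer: 1452974/1857163 ≈ 0.78236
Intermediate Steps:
G(s, l) = s + l*s (G(s, l) = l*s + s = s + l*s)
r(v) = -14 (r(v) = -1*14 = -14)
t = -7832 (t = -8762 - 62*(1 - 16) = -8762 - 62*(-15) = -8762 - 1*(-930) = -8762 + 930 = -7832)
r(-83)/t + 11846/15176 = -14/(-7832) + 11846/15176 = -14*(-1/7832) + 11846*(1/15176) = 7/3916 + 5923/7588 = 1452974/1857163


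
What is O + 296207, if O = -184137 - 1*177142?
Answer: -65072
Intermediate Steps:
O = -361279 (O = -184137 - 177142 = -361279)
O + 296207 = -361279 + 296207 = -65072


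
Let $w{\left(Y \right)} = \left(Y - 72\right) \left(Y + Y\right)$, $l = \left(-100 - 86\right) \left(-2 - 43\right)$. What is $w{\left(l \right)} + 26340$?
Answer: $138934860$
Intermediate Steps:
$l = 8370$ ($l = \left(-186\right) \left(-45\right) = 8370$)
$w{\left(Y \right)} = 2 Y \left(-72 + Y\right)$ ($w{\left(Y \right)} = \left(-72 + Y\right) 2 Y = 2 Y \left(-72 + Y\right)$)
$w{\left(l \right)} + 26340 = 2 \cdot 8370 \left(-72 + 8370\right) + 26340 = 2 \cdot 8370 \cdot 8298 + 26340 = 138908520 + 26340 = 138934860$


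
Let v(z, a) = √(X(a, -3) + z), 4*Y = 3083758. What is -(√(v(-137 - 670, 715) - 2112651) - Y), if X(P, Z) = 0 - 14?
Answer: 1541879/2 - √(-2112651 + I*√821) ≈ 7.7094e+5 - 1453.5*I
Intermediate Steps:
Y = 1541879/2 (Y = (¼)*3083758 = 1541879/2 ≈ 7.7094e+5)
X(P, Z) = -14
v(z, a) = √(-14 + z)
-(√(v(-137 - 670, 715) - 2112651) - Y) = -(√(√(-14 + (-137 - 670)) - 2112651) - 1*1541879/2) = -(√(√(-14 - 807) - 2112651) - 1541879/2) = -(√(√(-821) - 2112651) - 1541879/2) = -(√(I*√821 - 2112651) - 1541879/2) = -(√(-2112651 + I*√821) - 1541879/2) = -(-1541879/2 + √(-2112651 + I*√821)) = 1541879/2 - √(-2112651 + I*√821)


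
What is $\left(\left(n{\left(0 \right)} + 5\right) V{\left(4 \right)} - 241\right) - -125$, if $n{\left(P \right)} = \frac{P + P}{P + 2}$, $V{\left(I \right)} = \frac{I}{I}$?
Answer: $-111$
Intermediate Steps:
$V{\left(I \right)} = 1$
$n{\left(P \right)} = \frac{2 P}{2 + P}$
$\left(\left(n{\left(0 \right)} + 5\right) V{\left(4 \right)} - 241\right) - -125 = \left(\left(2 \cdot 0 \frac{1}{2 + 0} + 5\right) 1 - 241\right) - -125 = \left(\left(2 \cdot 0 \cdot \frac{1}{2} + 5\right) 1 - 241\right) + \left(-34 + 159\right) = \left(\left(2 \cdot 0 \cdot \frac{1}{2} + 5\right) 1 - 241\right) + 125 = \left(\left(0 + 5\right) 1 - 241\right) + 125 = \left(5 \cdot 1 - 241\right) + 125 = \left(5 - 241\right) + 125 = -236 + 125 = -111$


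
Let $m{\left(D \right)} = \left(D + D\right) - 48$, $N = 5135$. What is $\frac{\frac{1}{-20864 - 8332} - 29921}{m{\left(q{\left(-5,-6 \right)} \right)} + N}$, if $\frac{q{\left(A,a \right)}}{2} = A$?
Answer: $- \frac{873573517}{147936132} \approx -5.9051$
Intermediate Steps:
$q{\left(A,a \right)} = 2 A$
$m{\left(D \right)} = -48 + 2 D$ ($m{\left(D \right)} = 2 D - 48 = -48 + 2 D$)
$\frac{\frac{1}{-20864 - 8332} - 29921}{m{\left(q{\left(-5,-6 \right)} \right)} + N} = \frac{\frac{1}{-20864 - 8332} - 29921}{\left(-48 + 2 \cdot 2 \left(-5\right)\right) + 5135} = \frac{\frac{1}{-29196} - 29921}{\left(-48 + 2 \left(-10\right)\right) + 5135} = \frac{- \frac{1}{29196} - 29921}{\left(-48 - 20\right) + 5135} = - \frac{873573517}{29196 \left(-68 + 5135\right)} = - \frac{873573517}{29196 \cdot 5067} = \left(- \frac{873573517}{29196}\right) \frac{1}{5067} = - \frac{873573517}{147936132}$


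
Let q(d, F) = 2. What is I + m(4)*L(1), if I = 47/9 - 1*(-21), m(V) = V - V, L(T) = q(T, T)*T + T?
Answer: 236/9 ≈ 26.222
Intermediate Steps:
L(T) = 3*T (L(T) = 2*T + T = 3*T)
m(V) = 0
I = 236/9 (I = 47*(⅑) + 21 = 47/9 + 21 = 236/9 ≈ 26.222)
I + m(4)*L(1) = 236/9 + 0*(3*1) = 236/9 + 0*3 = 236/9 + 0 = 236/9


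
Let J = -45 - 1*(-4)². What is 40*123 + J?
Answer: 4859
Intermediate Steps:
J = -61 (J = -45 - 1*16 = -45 - 16 = -61)
40*123 + J = 40*123 - 61 = 4920 - 61 = 4859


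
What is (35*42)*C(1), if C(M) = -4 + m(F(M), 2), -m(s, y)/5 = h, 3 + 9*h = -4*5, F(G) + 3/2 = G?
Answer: 38710/3 ≈ 12903.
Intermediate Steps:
F(G) = -3/2 + G
h = -23/9 (h = -1/3 + (-4*5)/9 = -1/3 + (1/9)*(-20) = -1/3 - 20/9 = -23/9 ≈ -2.5556)
m(s, y) = 115/9 (m(s, y) = -5*(-23/9) = 115/9)
C(M) = 79/9 (C(M) = -4 + 115/9 = 79/9)
(35*42)*C(1) = (35*42)*(79/9) = 1470*(79/9) = 38710/3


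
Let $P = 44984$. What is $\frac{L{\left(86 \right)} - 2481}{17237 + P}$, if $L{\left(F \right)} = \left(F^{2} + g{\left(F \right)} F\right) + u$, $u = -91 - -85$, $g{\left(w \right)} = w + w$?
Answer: $\frac{19701}{62221} \approx 0.31663$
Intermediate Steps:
$g{\left(w \right)} = 2 w$
$u = -6$ ($u = -91 + 85 = -6$)
$L{\left(F \right)} = -6 + 3 F^{2}$ ($L{\left(F \right)} = \left(F^{2} + 2 F F\right) - 6 = \left(F^{2} + 2 F^{2}\right) - 6 = 3 F^{2} - 6 = -6 + 3 F^{2}$)
$\frac{L{\left(86 \right)} - 2481}{17237 + P} = \frac{\left(-6 + 3 \cdot 86^{2}\right) - 2481}{17237 + 44984} = \frac{\left(-6 + 3 \cdot 7396\right) - 2481}{62221} = \left(\left(-6 + 22188\right) - 2481\right) \frac{1}{62221} = \left(22182 - 2481\right) \frac{1}{62221} = 19701 \cdot \frac{1}{62221} = \frac{19701}{62221}$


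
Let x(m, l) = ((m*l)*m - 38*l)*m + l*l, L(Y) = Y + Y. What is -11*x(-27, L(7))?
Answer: 2871022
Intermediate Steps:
L(Y) = 2*Y
x(m, l) = l² + m*(-38*l + l*m²) (x(m, l) = ((l*m)*m - 38*l)*m + l² = (l*m² - 38*l)*m + l² = (-38*l + l*m²)*m + l² = m*(-38*l + l*m²) + l² = l² + m*(-38*l + l*m²))
-11*x(-27, L(7)) = -11*2*7*(2*7 + (-27)³ - 38*(-27)) = -154*(14 - 19683 + 1026) = -154*(-18643) = -11*(-261002) = 2871022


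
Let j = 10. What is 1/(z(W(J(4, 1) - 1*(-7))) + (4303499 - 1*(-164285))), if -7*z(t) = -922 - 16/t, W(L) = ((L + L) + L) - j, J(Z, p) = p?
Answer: 49/218927878 ≈ 2.2382e-7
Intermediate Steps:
W(L) = -10 + 3*L (W(L) = ((L + L) + L) - 1*10 = (2*L + L) - 10 = 3*L - 10 = -10 + 3*L)
z(t) = 922/7 + 16/(7*t) (z(t) = -(-922 - 16/t)/7 = 922/7 + 16/(7*t))
1/(z(W(J(4, 1) - 1*(-7))) + (4303499 - 1*(-164285))) = 1/(2*(8 + 461*(-10 + 3*(1 - 1*(-7))))/(7*(-10 + 3*(1 - 1*(-7)))) + (4303499 - 1*(-164285))) = 1/(2*(8 + 461*(-10 + 3*(1 + 7)))/(7*(-10 + 3*(1 + 7))) + (4303499 + 164285)) = 1/(2*(8 + 461*(-10 + 3*8))/(7*(-10 + 3*8)) + 4467784) = 1/(2*(8 + 461*(-10 + 24))/(7*(-10 + 24)) + 4467784) = 1/((2/7)*(8 + 461*14)/14 + 4467784) = 1/((2/7)*(1/14)*(8 + 6454) + 4467784) = 1/((2/7)*(1/14)*6462 + 4467784) = 1/(6462/49 + 4467784) = 1/(218927878/49) = 49/218927878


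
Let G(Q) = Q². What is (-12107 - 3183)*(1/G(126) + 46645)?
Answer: -5661397880545/7938 ≈ -7.1320e+8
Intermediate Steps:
(-12107 - 3183)*(1/G(126) + 46645) = (-12107 - 3183)*(1/(126²) + 46645) = -15290*(1/15876 + 46645) = -15290*740536021/15876 = -5661397880545/7938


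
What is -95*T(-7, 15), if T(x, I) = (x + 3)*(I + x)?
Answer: 3040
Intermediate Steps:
T(x, I) = (3 + x)*(I + x)
-95*T(-7, 15) = -95*((-7)² + 3*15 + 3*(-7) + 15*(-7)) = -95*(49 + 45 - 21 - 105) = -95*(-32) = 3040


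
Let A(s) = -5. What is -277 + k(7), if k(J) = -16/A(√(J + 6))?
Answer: -1369/5 ≈ -273.80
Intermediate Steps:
k(J) = 16/5 (k(J) = -16/(-5) = -16*(-⅕) = 16/5)
-277 + k(7) = -277 + 16/5 = -1369/5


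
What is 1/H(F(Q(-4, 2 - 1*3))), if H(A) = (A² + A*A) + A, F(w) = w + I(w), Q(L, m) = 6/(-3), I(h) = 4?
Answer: ⅒ ≈ 0.10000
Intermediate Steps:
Q(L, m) = -2 (Q(L, m) = 6*(-⅓) = -2)
F(w) = 4 + w (F(w) = w + 4 = 4 + w)
H(A) = A + 2*A² (H(A) = (A² + A²) + A = 2*A² + A = A + 2*A²)
1/H(F(Q(-4, 2 - 1*3))) = 1/((4 - 2)*(1 + 2*(4 - 2))) = 1/(2*(1 + 2*2)) = 1/(2*(1 + 4)) = 1/(2*5) = 1/10 = ⅒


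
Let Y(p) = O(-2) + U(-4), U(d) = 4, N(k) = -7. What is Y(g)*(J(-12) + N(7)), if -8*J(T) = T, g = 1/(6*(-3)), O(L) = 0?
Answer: -22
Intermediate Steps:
g = -1/18 (g = 1/(-18) = -1/18 ≈ -0.055556)
J(T) = -T/8
Y(p) = 4 (Y(p) = 0 + 4 = 4)
Y(g)*(J(-12) + N(7)) = 4*(-1/8*(-12) - 7) = 4*(3/2 - 7) = 4*(-11/2) = -22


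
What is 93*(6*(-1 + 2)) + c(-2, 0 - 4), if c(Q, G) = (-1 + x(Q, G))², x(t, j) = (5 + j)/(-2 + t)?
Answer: 8953/16 ≈ 559.56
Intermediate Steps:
x(t, j) = (5 + j)/(-2 + t)
c(Q, G) = (-1 + (5 + G)/(-2 + Q))²
93*(6*(-1 + 2)) + c(-2, 0 - 4) = 93*(6*(-1 + 2)) + (7 + (0 - 4) - 1*(-2))²/(-2 - 2)² = 93*(6*1) + (7 - 4 + 2)²/(-4)² = 93*6 + (1/16)*5² = 558 + (1/16)*25 = 558 + 25/16 = 8953/16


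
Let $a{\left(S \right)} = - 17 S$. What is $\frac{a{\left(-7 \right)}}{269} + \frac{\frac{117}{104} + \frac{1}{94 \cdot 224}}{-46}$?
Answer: $\frac{108888203}{260546944} \approx 0.41792$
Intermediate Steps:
$\frac{a{\left(-7 \right)}}{269} + \frac{\frac{117}{104} + \frac{1}{94 \cdot 224}}{-46} = \frac{\left(-17\right) \left(-7\right)}{269} + \frac{\frac{117}{104} + \frac{1}{94 \cdot 224}}{-46} = 119 \cdot \frac{1}{269} + \left(117 \cdot \frac{1}{104} + \frac{1}{94} \cdot \frac{1}{224}\right) \left(- \frac{1}{46}\right) = \frac{119}{269} + \left(\frac{9}{8} + \frac{1}{21056}\right) \left(- \frac{1}{46}\right) = \frac{119}{269} + \frac{23689}{21056} \left(- \frac{1}{46}\right) = \frac{119}{269} - \frac{23689}{968576} = \frac{108888203}{260546944}$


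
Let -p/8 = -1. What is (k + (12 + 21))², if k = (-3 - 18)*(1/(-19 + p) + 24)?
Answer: 26625600/121 ≈ 2.2005e+5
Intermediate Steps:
p = 8 (p = -8*(-1) = 8)
k = -5523/11 (k = (-3 - 18)*(1/(-19 + 8) + 24) = -21*(1/(-11) + 24) = -21*(-1/11 + 24) = -21*263/11 = -5523/11 ≈ -502.09)
(k + (12 + 21))² = (-5523/11 + (12 + 21))² = (-5523/11 + 33)² = (-5160/11)² = 26625600/121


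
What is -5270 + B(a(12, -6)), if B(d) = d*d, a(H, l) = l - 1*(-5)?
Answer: -5269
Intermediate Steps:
a(H, l) = 5 + l (a(H, l) = l + 5 = 5 + l)
B(d) = d²
-5270 + B(a(12, -6)) = -5270 + (5 - 6)² = -5270 + (-1)² = -5270 + 1 = -5269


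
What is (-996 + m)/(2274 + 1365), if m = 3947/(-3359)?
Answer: -3349511/12223401 ≈ -0.27402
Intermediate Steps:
m = -3947/3359 (m = 3947*(-1/3359) = -3947/3359 ≈ -1.1751)
(-996 + m)/(2274 + 1365) = (-996 - 3947/3359)/(2274 + 1365) = -3349511/3359/3639 = -3349511/3359*1/3639 = -3349511/12223401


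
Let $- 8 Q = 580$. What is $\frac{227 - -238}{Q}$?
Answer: $- \frac{186}{29} \approx -6.4138$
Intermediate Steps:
$Q = - \frac{145}{2}$ ($Q = \left(- \frac{1}{8}\right) 580 = - \frac{145}{2} \approx -72.5$)
$\frac{227 - -238}{Q} = \frac{227 - -238}{- \frac{145}{2}} = \left(227 + 238\right) \left(- \frac{2}{145}\right) = 465 \left(- \frac{2}{145}\right) = - \frac{186}{29}$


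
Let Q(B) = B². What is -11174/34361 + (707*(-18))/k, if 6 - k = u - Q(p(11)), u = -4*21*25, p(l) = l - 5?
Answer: -3660419/584137 ≈ -6.2664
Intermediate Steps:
p(l) = -5 + l
u = -2100 (u = -84*25 = -2100)
k = 2142 (k = 6 - (-2100 - (-5 + 11)²) = 6 - (-2100 - 1*6²) = 6 - (-2100 - 1*36) = 6 - (-2100 - 36) = 6 - 1*(-2136) = 6 + 2136 = 2142)
-11174/34361 + (707*(-18))/k = -11174/34361 + (707*(-18))/2142 = -11174*1/34361 - 12726*1/2142 = -11174/34361 - 101/17 = -3660419/584137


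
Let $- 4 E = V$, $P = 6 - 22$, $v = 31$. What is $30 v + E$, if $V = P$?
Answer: $934$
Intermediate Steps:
$P = -16$ ($P = 6 - 22 = -16$)
$V = -16$
$E = 4$ ($E = \left(- \frac{1}{4}\right) \left(-16\right) = 4$)
$30 v + E = 30 \cdot 31 + 4 = 930 + 4 = 934$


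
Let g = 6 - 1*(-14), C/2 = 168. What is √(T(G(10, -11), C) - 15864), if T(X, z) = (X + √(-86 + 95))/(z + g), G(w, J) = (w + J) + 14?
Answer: 2*I*√31414597/89 ≈ 125.95*I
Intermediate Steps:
C = 336 (C = 2*168 = 336)
g = 20 (g = 6 + 14 = 20)
G(w, J) = 14 + J + w (G(w, J) = (J + w) + 14 = 14 + J + w)
T(X, z) = (3 + X)/(20 + z) (T(X, z) = (X + √(-86 + 95))/(z + 20) = (X + √9)/(20 + z) = (X + 3)/(20 + z) = (3 + X)/(20 + z))
√(T(G(10, -11), C) - 15864) = √((3 + (14 - 11 + 10))/(20 + 336) - 15864) = √((3 + 13)/356 - 15864) = √((1/356)*16 - 15864) = √(4/89 - 15864) = √(-1411892/89) = 2*I*√31414597/89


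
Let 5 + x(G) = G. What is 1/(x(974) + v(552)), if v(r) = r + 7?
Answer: 1/1528 ≈ 0.00065445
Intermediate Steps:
x(G) = -5 + G
v(r) = 7 + r
1/(x(974) + v(552)) = 1/((-5 + 974) + (7 + 552)) = 1/(969 + 559) = 1/1528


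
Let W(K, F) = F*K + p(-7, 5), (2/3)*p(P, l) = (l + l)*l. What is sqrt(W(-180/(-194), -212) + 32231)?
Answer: sqrt(302116394)/97 ≈ 179.19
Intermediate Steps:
p(P, l) = 3*l**2 (p(P, l) = 3*((l + l)*l)/2 = 3*((2*l)*l)/2 = 3*(2*l**2)/2 = 3*l**2)
W(K, F) = 75 + F*K (W(K, F) = F*K + 3*5**2 = F*K + 3*25 = F*K + 75 = 75 + F*K)
sqrt(W(-180/(-194), -212) + 32231) = sqrt((75 - (-38160)/(-194)) + 32231) = sqrt((75 - (-38160)*(-1)/194) + 32231) = sqrt((75 - 212*90/97) + 32231) = sqrt((75 - 19080/97) + 32231) = sqrt(-11805/97 + 32231) = sqrt(3114602/97) = sqrt(302116394)/97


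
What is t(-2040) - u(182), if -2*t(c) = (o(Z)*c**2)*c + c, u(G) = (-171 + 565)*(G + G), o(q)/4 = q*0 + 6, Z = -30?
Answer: 101875825604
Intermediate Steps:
o(q) = 24 (o(q) = 4*(q*0 + 6) = 4*(0 + 6) = 4*6 = 24)
u(G) = 788*G (u(G) = 394*(2*G) = 788*G)
t(c) = -12*c**3 - c/2 (t(c) = -((24*c**2)*c + c)/2 = -(24*c**3 + c)/2 = -(c + 24*c**3)/2 = -12*c**3 - c/2)
t(-2040) - u(182) = (-12*(-2040)**3 - 1/2*(-2040)) - 788*182 = (-12*(-8489664000) + 1020) - 1*143416 = (101875968000 + 1020) - 143416 = 101875969020 - 143416 = 101875825604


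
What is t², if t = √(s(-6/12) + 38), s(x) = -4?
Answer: 34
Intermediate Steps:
t = √34 (t = √(-4 + 38) = √34 ≈ 5.8309)
t² = (√34)² = 34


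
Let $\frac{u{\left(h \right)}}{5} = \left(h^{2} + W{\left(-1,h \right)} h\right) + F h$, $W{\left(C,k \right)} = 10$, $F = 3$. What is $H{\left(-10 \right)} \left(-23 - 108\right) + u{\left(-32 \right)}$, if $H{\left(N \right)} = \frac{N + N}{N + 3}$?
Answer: $\frac{18660}{7} \approx 2665.7$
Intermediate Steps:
$H{\left(N \right)} = \frac{2 N}{3 + N}$
$u{\left(h \right)} = 5 h^{2} + 65 h$ ($u{\left(h \right)} = 5 \left(\left(h^{2} + 10 h\right) + 3 h\right) = 5 \left(h^{2} + 13 h\right) = 5 h^{2} + 65 h$)
$H{\left(-10 \right)} \left(-23 - 108\right) + u{\left(-32 \right)} = 2 \left(-10\right) \frac{1}{3 - 10} \left(-23 - 108\right) + 5 \left(-32\right) \left(13 - 32\right) = 2 \left(-10\right) \frac{1}{-7} \left(-131\right) + 5 \left(-32\right) \left(-19\right) = 2 \left(-10\right) \left(- \frac{1}{7}\right) \left(-131\right) + 3040 = \frac{20}{7} \left(-131\right) + 3040 = - \frac{2620}{7} + 3040 = \frac{18660}{7}$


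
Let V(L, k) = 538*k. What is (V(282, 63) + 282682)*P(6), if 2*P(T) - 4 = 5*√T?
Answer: 633152 + 791440*√6 ≈ 2.5718e+6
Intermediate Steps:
P(T) = 2 + 5*√T/2 (P(T) = 2 + (5*√T)/2 = 2 + 5*√T/2)
(V(282, 63) + 282682)*P(6) = (538*63 + 282682)*(2 + 5*√6/2) = (33894 + 282682)*(2 + 5*√6/2) = 316576*(2 + 5*√6/2) = 633152 + 791440*√6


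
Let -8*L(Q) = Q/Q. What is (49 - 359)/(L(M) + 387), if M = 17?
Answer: -496/619 ≈ -0.80129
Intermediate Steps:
L(Q) = -⅛ (L(Q) = -Q/(8*Q) = -⅛*1 = -⅛)
(49 - 359)/(L(M) + 387) = (49 - 359)/(-⅛ + 387) = -310/3095/8 = -310*8/3095 = -496/619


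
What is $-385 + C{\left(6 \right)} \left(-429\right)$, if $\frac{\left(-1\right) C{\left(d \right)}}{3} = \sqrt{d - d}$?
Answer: $-385$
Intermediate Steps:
$C{\left(d \right)} = 0$ ($C{\left(d \right)} = - 3 \sqrt{d - d} = - 3 \sqrt{0} = \left(-3\right) 0 = 0$)
$-385 + C{\left(6 \right)} \left(-429\right) = -385 + 0 \left(-429\right) = -385 + 0 = -385$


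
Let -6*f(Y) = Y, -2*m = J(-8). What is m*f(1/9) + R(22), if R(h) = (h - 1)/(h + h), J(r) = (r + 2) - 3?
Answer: 13/33 ≈ 0.39394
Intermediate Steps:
J(r) = -1 + r (J(r) = (2 + r) - 3 = -1 + r)
m = 9/2 (m = -(-1 - 8)/2 = -½*(-9) = 9/2 ≈ 4.5000)
R(h) = (-1 + h)/(2*h) (R(h) = (-1 + h)/((2*h)) = (-1 + h)*(1/(2*h)) = (-1 + h)/(2*h))
f(Y) = -Y/6
m*f(1/9) + R(22) = 9*(-⅙/9)/2 + (½)*(-1 + 22)/22 = 9*(-⅙*⅑)/2 + (½)*(1/22)*21 = (9/2)*(-1/54) + 21/44 = -1/12 + 21/44 = 13/33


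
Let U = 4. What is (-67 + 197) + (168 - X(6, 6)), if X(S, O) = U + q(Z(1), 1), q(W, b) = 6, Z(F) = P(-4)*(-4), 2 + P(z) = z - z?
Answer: 288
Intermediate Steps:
P(z) = -2 (P(z) = -2 + (z - z) = -2 + 0 = -2)
Z(F) = 8 (Z(F) = -2*(-4) = 8)
X(S, O) = 10 (X(S, O) = 4 + 6 = 10)
(-67 + 197) + (168 - X(6, 6)) = (-67 + 197) + (168 - 1*10) = 130 + (168 - 10) = 130 + 158 = 288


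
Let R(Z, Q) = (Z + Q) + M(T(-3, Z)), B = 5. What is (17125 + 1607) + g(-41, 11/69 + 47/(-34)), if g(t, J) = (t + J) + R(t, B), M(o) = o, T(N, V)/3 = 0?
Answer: 43761761/2346 ≈ 18654.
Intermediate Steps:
T(N, V) = 0 (T(N, V) = 3*0 = 0)
R(Z, Q) = Q + Z (R(Z, Q) = (Z + Q) + 0 = (Q + Z) + 0 = Q + Z)
g(t, J) = 5 + J + 2*t (g(t, J) = (t + J) + (5 + t) = (J + t) + (5 + t) = 5 + J + 2*t)
(17125 + 1607) + g(-41, 11/69 + 47/(-34)) = (17125 + 1607) + (5 + (11/69 + 47/(-34)) + 2*(-41)) = 18732 + (5 + (11*(1/69) + 47*(-1/34)) - 82) = 18732 + (5 + (11/69 - 47/34) - 82) = 18732 + (5 - 2869/2346 - 82) = 18732 - 183511/2346 = 43761761/2346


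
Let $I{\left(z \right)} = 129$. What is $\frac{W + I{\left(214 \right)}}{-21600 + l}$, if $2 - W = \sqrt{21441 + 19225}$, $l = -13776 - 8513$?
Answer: $- \frac{131}{43889} + \frac{\sqrt{40666}}{43889} \approx 0.0016099$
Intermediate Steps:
$l = -22289$
$W = 2 - \sqrt{40666}$ ($W = 2 - \sqrt{21441 + 19225} = 2 - \sqrt{40666} \approx -199.66$)
$\frac{W + I{\left(214 \right)}}{-21600 + l} = \frac{\left(2 - \sqrt{40666}\right) + 129}{-21600 - 22289} = \frac{131 - \sqrt{40666}}{-43889} = \left(131 - \sqrt{40666}\right) \left(- \frac{1}{43889}\right) = - \frac{131}{43889} + \frac{\sqrt{40666}}{43889}$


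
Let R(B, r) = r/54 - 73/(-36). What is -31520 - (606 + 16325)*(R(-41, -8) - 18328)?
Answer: 33506786591/108 ≈ 3.1025e+8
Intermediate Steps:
R(B, r) = 73/36 + r/54 (R(B, r) = r*(1/54) - 73*(-1/36) = r/54 + 73/36 = 73/36 + r/54)
-31520 - (606 + 16325)*(R(-41, -8) - 18328) = -31520 - (606 + 16325)*((73/36 + (1/54)*(-8)) - 18328) = -31520 - 16931*((73/36 - 4/27) - 18328) = -31520 - 16931*(203/108 - 18328) = -31520 - 16931*(-1979221)/108 = -31520 - 1*(-33510190751/108) = -31520 + 33510190751/108 = 33506786591/108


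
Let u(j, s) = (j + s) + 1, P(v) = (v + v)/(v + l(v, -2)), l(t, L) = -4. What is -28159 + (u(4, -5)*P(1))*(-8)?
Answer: -28159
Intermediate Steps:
P(v) = 2*v/(-4 + v) (P(v) = (v + v)/(v - 4) = (2*v)/(-4 + v) = 2*v/(-4 + v))
u(j, s) = 1 + j + s
-28159 + (u(4, -5)*P(1))*(-8) = -28159 + ((1 + 4 - 5)*(2*1/(-4 + 1)))*(-8) = -28159 + (0*(2*1/(-3)))*(-8) = -28159 + (0*(2*1*(-⅓)))*(-8) = -28159 + (0*(-⅔))*(-8) = -28159 + 0*(-8) = -28159 + 0 = -28159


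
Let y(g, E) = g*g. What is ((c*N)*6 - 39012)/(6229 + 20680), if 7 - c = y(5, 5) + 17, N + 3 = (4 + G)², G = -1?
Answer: -40272/26909 ≈ -1.4966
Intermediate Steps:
y(g, E) = g²
N = 6 (N = -3 + (4 - 1)² = -3 + 3² = -3 + 9 = 6)
c = -35 (c = 7 - (5² + 17) = 7 - (25 + 17) = 7 - 1*42 = 7 - 42 = -35)
((c*N)*6 - 39012)/(6229 + 20680) = (-35*6*6 - 39012)/(6229 + 20680) = (-210*6 - 39012)/26909 = (-1260 - 39012)*(1/26909) = -40272*1/26909 = -40272/26909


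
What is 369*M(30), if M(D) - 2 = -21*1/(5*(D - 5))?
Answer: 84501/125 ≈ 676.01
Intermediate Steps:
M(D) = 2 - 21/(-25 + 5*D) (M(D) = 2 - 21*1/(5*(D - 5)) = 2 - 21*1/(5*(-5 + D)) = 2 - 21/(-25 + 5*D))
369*M(30) = 369*((-71 + 10*30)/(5*(-5 + 30))) = 369*((⅕)*(-71 + 300)/25) = 369*((⅕)*(1/25)*229) = 369*(229/125) = 84501/125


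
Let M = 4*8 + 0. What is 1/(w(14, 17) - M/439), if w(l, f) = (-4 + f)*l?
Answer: 439/79866 ≈ 0.0054967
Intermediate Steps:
w(l, f) = l*(-4 + f)
M = 32 (M = 32 + 0 = 32)
1/(w(14, 17) - M/439) = 1/(14*(-4 + 17) - 32/439) = 1/(14*13 - 32/439) = 1/(182 - 1*32/439) = 1/(182 - 32/439) = 1/(79866/439) = 439/79866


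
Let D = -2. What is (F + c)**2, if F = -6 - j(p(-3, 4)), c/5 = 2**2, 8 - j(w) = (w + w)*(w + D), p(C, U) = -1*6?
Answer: 10404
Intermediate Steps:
p(C, U) = -6
j(w) = 8 - 2*w*(-2 + w) (j(w) = 8 - (w + w)*(w - 2) = 8 - 2*w*(-2 + w))
c = 20 (c = 5*2**2 = 5*4 = 20)
F = 82 (F = -6 - (8 - 2*(-6)**2 + 4*(-6)) = -6 - (8 - 2*36 - 24) = -6 - (8 - 72 - 24) = -6 - 1*(-88) = -6 + 88 = 82)
(F + c)**2 = (82 + 20)**2 = 102**2 = 10404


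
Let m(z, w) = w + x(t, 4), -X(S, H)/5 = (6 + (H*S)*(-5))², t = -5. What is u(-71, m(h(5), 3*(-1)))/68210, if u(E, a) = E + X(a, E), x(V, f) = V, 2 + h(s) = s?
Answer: -40157851/68210 ≈ -588.74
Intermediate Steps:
X(S, H) = -5*(6 - 5*H*S)² (X(S, H) = -5*(6 + (H*S)*(-5))² = -5*(6 - 5*H*S)²)
h(s) = -2 + s
m(z, w) = -5 + w (m(z, w) = w - 5 = -5 + w)
u(E, a) = E - 5*(-6 + 5*E*a)²
u(-71, m(h(5), 3*(-1)))/68210 = (-71 - 5*(-6 + 5*(-71)*(-5 + 3*(-1)))²)/68210 = (-71 - 5*(-6 + 5*(-71)*(-5 - 3))²)*(1/68210) = (-71 - 5*(-6 + 5*(-71)*(-8))²)*(1/68210) = (-71 - 5*(-6 + 2840)²)*(1/68210) = (-71 - 5*2834²)*(1/68210) = (-71 - 5*8031556)*(1/68210) = (-71 - 40157780)*(1/68210) = -40157851*1/68210 = -40157851/68210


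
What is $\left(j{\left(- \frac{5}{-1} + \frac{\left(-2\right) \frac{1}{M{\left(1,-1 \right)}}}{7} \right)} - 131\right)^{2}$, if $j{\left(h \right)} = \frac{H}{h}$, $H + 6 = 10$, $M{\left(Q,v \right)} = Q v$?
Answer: $\frac{23222761}{1369} \approx 16963.0$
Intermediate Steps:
$H = 4$ ($H = -6 + 10 = 4$)
$j{\left(h \right)} = \frac{4}{h}$
$\left(j{\left(- \frac{5}{-1} + \frac{\left(-2\right) \frac{1}{M{\left(1,-1 \right)}}}{7} \right)} - 131\right)^{2} = \left(\frac{4}{- \frac{5}{-1} + \frac{\left(-2\right) \frac{1}{1 \left(-1\right)}}{7}} - 131\right)^{2} = \left(\frac{4}{\left(-5\right) \left(-1\right) + - \frac{2}{-1} \cdot \frac{1}{7}} - 131\right)^{2} = \left(\frac{4}{5 + \left(-2\right) \left(-1\right) \frac{1}{7}} - 131\right)^{2} = \left(\frac{4}{5 + 2 \cdot \frac{1}{7}} - 131\right)^{2} = \left(\frac{4}{5 + \frac{2}{7}} - 131\right)^{2} = \left(\frac{4}{\frac{37}{7}} - 131\right)^{2} = \left(4 \cdot \frac{7}{37} - 131\right)^{2} = \left(\frac{28}{37} - 131\right)^{2} = \left(- \frac{4819}{37}\right)^{2} = \frac{23222761}{1369}$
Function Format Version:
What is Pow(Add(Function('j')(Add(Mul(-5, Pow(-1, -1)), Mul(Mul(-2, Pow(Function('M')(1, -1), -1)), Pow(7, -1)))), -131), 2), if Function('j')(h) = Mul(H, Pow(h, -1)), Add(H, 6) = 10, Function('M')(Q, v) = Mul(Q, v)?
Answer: Rational(23222761, 1369) ≈ 16963.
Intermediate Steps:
H = 4 (H = Add(-6, 10) = 4)
Function('j')(h) = Mul(4, Pow(h, -1))
Pow(Add(Function('j')(Add(Mul(-5, Pow(-1, -1)), Mul(Mul(-2, Pow(Function('M')(1, -1), -1)), Pow(7, -1)))), -131), 2) = Pow(Add(Mul(4, Pow(Add(Mul(-5, Pow(-1, -1)), Mul(Mul(-2, Pow(Mul(1, -1), -1)), Pow(7, -1))), -1)), -131), 2) = Pow(Add(Mul(4, Pow(Add(Mul(-5, -1), Mul(Mul(-2, Pow(-1, -1)), Rational(1, 7))), -1)), -131), 2) = Pow(Add(Mul(4, Pow(Add(5, Mul(Mul(-2, -1), Rational(1, 7))), -1)), -131), 2) = Pow(Add(Mul(4, Pow(Add(5, Mul(2, Rational(1, 7))), -1)), -131), 2) = Pow(Add(Mul(4, Pow(Add(5, Rational(2, 7)), -1)), -131), 2) = Pow(Add(Mul(4, Pow(Rational(37, 7), -1)), -131), 2) = Pow(Add(Mul(4, Rational(7, 37)), -131), 2) = Pow(Add(Rational(28, 37), -131), 2) = Pow(Rational(-4819, 37), 2) = Rational(23222761, 1369)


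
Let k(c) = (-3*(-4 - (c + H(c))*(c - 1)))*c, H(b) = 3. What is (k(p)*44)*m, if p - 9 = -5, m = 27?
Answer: 356400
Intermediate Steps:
p = 4 (p = 9 - 5 = 4)
k(c) = c*(12 + 3*(-1 + c)*(3 + c)) (k(c) = (-3*(-4 - (c + 3)*(c - 1)))*c = (-3*(-4 - (3 + c)*(-1 + c)))*c = (-3*(-4 - (-1 + c)*(3 + c)))*c = (12 + 3*(-1 + c)*(3 + c))*c = c*(12 + 3*(-1 + c)*(3 + c)))
(k(p)*44)*m = ((3*4*(1 + 4**2 + 2*4))*44)*27 = ((3*4*(1 + 16 + 8))*44)*27 = ((3*4*25)*44)*27 = (300*44)*27 = 13200*27 = 356400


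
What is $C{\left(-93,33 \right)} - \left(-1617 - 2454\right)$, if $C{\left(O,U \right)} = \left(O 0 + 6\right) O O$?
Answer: $55965$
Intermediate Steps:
$C{\left(O,U \right)} = 6 O^{2}$ ($C{\left(O,U \right)} = \left(0 + 6\right) O^{2} = 6 O^{2}$)
$C{\left(-93,33 \right)} - \left(-1617 - 2454\right) = 6 \left(-93\right)^{2} - \left(-1617 - 2454\right) = 6 \cdot 8649 - \left(-1617 - 2454\right) = 51894 - -4071 = 51894 + 4071 = 55965$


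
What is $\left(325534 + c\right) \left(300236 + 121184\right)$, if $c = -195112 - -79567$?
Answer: $88493564380$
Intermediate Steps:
$c = -115545$ ($c = -195112 + 79567 = -115545$)
$\left(325534 + c\right) \left(300236 + 121184\right) = \left(325534 - 115545\right) \left(300236 + 121184\right) = 209989 \cdot 421420 = 88493564380$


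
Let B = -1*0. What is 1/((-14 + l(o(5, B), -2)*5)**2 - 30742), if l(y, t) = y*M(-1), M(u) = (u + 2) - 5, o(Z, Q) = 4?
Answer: -1/21906 ≈ -4.5650e-5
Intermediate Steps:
B = 0
M(u) = -3 + u (M(u) = (2 + u) - 5 = -3 + u)
l(y, t) = -4*y (l(y, t) = y*(-3 - 1) = y*(-4) = -4*y)
1/((-14 + l(o(5, B), -2)*5)**2 - 30742) = 1/((-14 - 4*4*5)**2 - 30742) = 1/((-14 - 16*5)**2 - 30742) = 1/((-14 - 80)**2 - 30742) = 1/((-94)**2 - 30742) = 1/(8836 - 30742) = 1/(-21906) = -1/21906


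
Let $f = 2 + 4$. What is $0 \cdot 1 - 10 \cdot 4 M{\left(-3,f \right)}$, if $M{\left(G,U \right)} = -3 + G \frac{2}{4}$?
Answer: $180$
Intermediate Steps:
$f = 6$
$M{\left(G,U \right)} = -3 + \frac{G}{2}$ ($M{\left(G,U \right)} = -3 + G 2 \cdot \frac{1}{4} = -3 + G \frac{1}{2} = -3 + \frac{G}{2}$)
$0 \cdot 1 - 10 \cdot 4 M{\left(-3,f \right)} = 0 \cdot 1 - 10 \cdot 4 \left(-3 + \frac{1}{2} \left(-3\right)\right) = 0 - 10 \cdot 4 \left(-3 - \frac{3}{2}\right) = 0 - 10 \cdot 4 \left(- \frac{9}{2}\right) = 0 - -180 = 0 + 180 = 180$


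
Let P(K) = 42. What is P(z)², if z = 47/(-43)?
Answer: 1764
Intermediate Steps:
z = -47/43 (z = 47*(-1/43) = -47/43 ≈ -1.0930)
P(z)² = 42² = 1764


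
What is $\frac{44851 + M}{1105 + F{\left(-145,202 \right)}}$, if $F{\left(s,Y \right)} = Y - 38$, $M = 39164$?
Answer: $\frac{9335}{141} \approx 66.206$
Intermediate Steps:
$F{\left(s,Y \right)} = -38 + Y$ ($F{\left(s,Y \right)} = Y - 38 = -38 + Y$)
$\frac{44851 + M}{1105 + F{\left(-145,202 \right)}} = \frac{44851 + 39164}{1105 + \left(-38 + 202\right)} = \frac{84015}{1105 + 164} = \frac{84015}{1269} = 84015 \cdot \frac{1}{1269} = \frac{9335}{141}$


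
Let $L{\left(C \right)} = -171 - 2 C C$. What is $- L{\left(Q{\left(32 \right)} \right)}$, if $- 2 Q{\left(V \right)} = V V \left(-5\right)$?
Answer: $13107371$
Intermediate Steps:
$Q{\left(V \right)} = \frac{5 V^{2}}{2}$ ($Q{\left(V \right)} = - \frac{V V \left(-5\right)}{2} = - \frac{V^{2} \left(-5\right)}{2} = - \frac{\left(-5\right) V^{2}}{2} = \frac{5 V^{2}}{2}$)
$L{\left(C \right)} = -171 - 2 C^{2}$
$- L{\left(Q{\left(32 \right)} \right)} = - (-171 - 2 \left(\frac{5 \cdot 32^{2}}{2}\right)^{2}) = - (-171 - 2 \left(\frac{5}{2} \cdot 1024\right)^{2}) = - (-171 - 2 \cdot 2560^{2}) = - (-171 - 13107200) = \left(-1\right) \left(-13107371\right) = 13107371$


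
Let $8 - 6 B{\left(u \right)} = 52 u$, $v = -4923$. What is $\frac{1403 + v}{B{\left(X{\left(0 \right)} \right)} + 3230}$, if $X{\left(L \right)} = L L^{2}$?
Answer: $- \frac{5280}{4847} \approx -1.0893$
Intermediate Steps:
$X{\left(L \right)} = L^{3}$
$B{\left(u \right)} = \frac{4}{3} - \frac{26 u}{3}$ ($B{\left(u \right)} = \frac{4}{3} - \frac{52 u}{6} = \frac{4}{3} - \frac{26 u}{3}$)
$\frac{1403 + v}{B{\left(X{\left(0 \right)} \right)} + 3230} = \frac{1403 - 4923}{\left(\frac{4}{3} - \frac{26 \cdot 0^{3}}{3}\right) + 3230} = - \frac{3520}{\left(\frac{4}{3} - 0\right) + 3230} = - \frac{3520}{\left(\frac{4}{3} + 0\right) + 3230} = - \frac{3520}{\frac{4}{3} + 3230} = - \frac{3520}{\frac{9694}{3}} = \left(-3520\right) \frac{3}{9694} = - \frac{5280}{4847}$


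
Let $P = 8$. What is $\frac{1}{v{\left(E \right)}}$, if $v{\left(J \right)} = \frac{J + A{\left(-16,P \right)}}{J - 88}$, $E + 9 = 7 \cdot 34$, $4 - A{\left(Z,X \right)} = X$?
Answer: $\frac{47}{75} \approx 0.62667$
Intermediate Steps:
$A{\left(Z,X \right)} = 4 - X$
$E = 229$ ($E = -9 + 7 \cdot 34 = -9 + 238 = 229$)
$v{\left(J \right)} = \frac{-4 + J}{-88 + J}$ ($v{\left(J \right)} = \frac{J + \left(4 - 8\right)}{J - 88} = \frac{J + \left(4 - 8\right)}{-88 + J} = \frac{J - 4}{-88 + J} = \frac{-4 + J}{-88 + J}$)
$\frac{1}{v{\left(E \right)}} = \frac{1}{\frac{1}{-88 + 229} \left(-4 + 229\right)} = \frac{1}{\frac{1}{141} \cdot 225} = \frac{1}{\frac{75}{47}} = \frac{47}{75}$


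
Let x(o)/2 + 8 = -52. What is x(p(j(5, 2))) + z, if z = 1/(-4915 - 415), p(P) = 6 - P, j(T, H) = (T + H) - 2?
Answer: -639601/5330 ≈ -120.00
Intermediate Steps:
j(T, H) = -2 + H + T (j(T, H) = (H + T) - 2 = -2 + H + T)
x(o) = -120 (x(o) = -16 + 2*(-52) = -16 - 104 = -120)
z = -1/5330 (z = 1/(-5330) = -1/5330 ≈ -0.00018762)
x(p(j(5, 2))) + z = -120 - 1/5330 = -639601/5330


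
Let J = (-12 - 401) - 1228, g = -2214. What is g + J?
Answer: -3855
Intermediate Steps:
J = -1641 (J = -413 - 1228 = -1641)
g + J = -2214 - 1641 = -3855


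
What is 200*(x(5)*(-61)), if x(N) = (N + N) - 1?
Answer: -109800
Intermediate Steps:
x(N) = -1 + 2*N (x(N) = 2*N - 1 = -1 + 2*N)
200*(x(5)*(-61)) = 200*((-1 + 2*5)*(-61)) = 200*((-1 + 10)*(-61)) = 200*(9*(-61)) = 200*(-549) = -109800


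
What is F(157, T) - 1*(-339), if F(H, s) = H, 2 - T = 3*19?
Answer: 496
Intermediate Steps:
T = -55 (T = 2 - 3*19 = 2 - 1*57 = 2 - 57 = -55)
F(157, T) - 1*(-339) = 157 - 1*(-339) = 157 + 339 = 496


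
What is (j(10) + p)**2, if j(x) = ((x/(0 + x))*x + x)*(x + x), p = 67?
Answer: 218089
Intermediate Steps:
j(x) = 4*x**2 (j(x) = ((x/x)*x + x)*(2*x) = (1*x + x)*(2*x) = (x + x)*(2*x) = (2*x)*(2*x) = 4*x**2)
(j(10) + p)**2 = (4*10**2 + 67)**2 = (4*100 + 67)**2 = (400 + 67)**2 = 467**2 = 218089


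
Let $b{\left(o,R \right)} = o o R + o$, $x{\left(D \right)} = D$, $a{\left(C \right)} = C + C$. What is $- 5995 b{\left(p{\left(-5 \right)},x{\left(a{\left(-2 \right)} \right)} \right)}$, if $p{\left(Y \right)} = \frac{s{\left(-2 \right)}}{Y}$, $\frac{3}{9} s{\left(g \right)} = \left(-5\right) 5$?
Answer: $5305575$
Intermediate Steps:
$s{\left(g \right)} = -75$ ($s{\left(g \right)} = 3 \left(\left(-5\right) 5\right) = 3 \left(-25\right) = -75$)
$a{\left(C \right)} = 2 C$
$p{\left(Y \right)} = - \frac{75}{Y}$
$b{\left(o,R \right)} = o + R o^{2}$ ($b{\left(o,R \right)} = o^{2} R + o = R o^{2} + o = o + R o^{2}$)
$- 5995 b{\left(p{\left(-5 \right)},x{\left(a{\left(-2 \right)} \right)} \right)} = - 5995 - \frac{75}{-5} \left(1 + 2 \left(-2\right) \left(- \frac{75}{-5}\right)\right) = - 5995 \left(-75\right) \left(- \frac{1}{5}\right) \left(1 - 4 \left(\left(-75\right) \left(- \frac{1}{5}\right)\right)\right) = - 5995 \cdot 15 \left(1 - 60\right) = - 5995 \cdot 15 \left(-59\right) = \left(-5995\right) \left(-885\right) = 5305575$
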